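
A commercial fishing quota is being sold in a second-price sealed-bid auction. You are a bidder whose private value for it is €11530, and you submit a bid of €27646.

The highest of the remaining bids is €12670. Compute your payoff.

−€1140

Your bid €27646 exceeds the highest competing bid €12670, so you win.
In a second-price auction the winner pays the second-highest bid, €12670.
Payoff = value − price = €11530 − €12670 = −€1140.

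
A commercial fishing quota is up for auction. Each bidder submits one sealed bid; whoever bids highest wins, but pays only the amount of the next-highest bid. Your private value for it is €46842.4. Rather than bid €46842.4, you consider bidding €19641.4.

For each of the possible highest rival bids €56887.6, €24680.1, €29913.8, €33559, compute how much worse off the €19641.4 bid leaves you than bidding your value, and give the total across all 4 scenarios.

The deviation costs you only when the competing bid falls strictly between €19641.4 and €46842.4; elsewhere both bids give the same outcome.
€56887.6: outcomes coincide → loss €0.
€24680.1: truthful payoff €22162.3, deviation payoff €0 → loss €22162.3.
€29913.8: truthful payoff €16928.6, deviation payoff €0 → loss €16928.6.
€33559: truthful payoff €13283.4, deviation payoff €0 → loss €13283.4.
Total loss = €22162.3 + €16928.6 + €13283.4 = €52374.3.

€52374.3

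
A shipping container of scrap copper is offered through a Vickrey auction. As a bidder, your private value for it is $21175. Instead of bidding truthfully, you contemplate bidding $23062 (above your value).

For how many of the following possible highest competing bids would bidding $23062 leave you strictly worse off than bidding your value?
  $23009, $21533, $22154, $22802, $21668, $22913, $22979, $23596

The deviation hurts exactly when the highest competing bid lies strictly between $21175 and $23062 — overbidding then wins at a price above your value.
$23009: inside the interval → strictly worse (loss $1834).
$21533: inside the interval → strictly worse (loss $358).
$22154: inside the interval → strictly worse (loss $979).
$22802: inside the interval → strictly worse (loss $1627).
$21668: inside the interval → strictly worse (loss $493).
$22913: inside the interval → strictly worse (loss $1738).
$22979: inside the interval → strictly worse (loss $1804).
$23596: above both → same outcome either way.
Count: 7.

7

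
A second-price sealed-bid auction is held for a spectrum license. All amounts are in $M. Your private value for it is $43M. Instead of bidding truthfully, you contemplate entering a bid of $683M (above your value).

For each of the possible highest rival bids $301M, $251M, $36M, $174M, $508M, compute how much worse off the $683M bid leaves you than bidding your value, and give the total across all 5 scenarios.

$1062M

The deviation costs you only when the competing bid falls strictly between $43M and $683M; elsewhere both bids give the same outcome.
$301M: truthful payoff $0M, deviation payoff −$258M → loss $258M.
$251M: truthful payoff $0M, deviation payoff −$208M → loss $208M.
$36M: outcomes coincide → loss $0M.
$174M: truthful payoff $0M, deviation payoff −$131M → loss $131M.
$508M: truthful payoff $0M, deviation payoff −$465M → loss $465M.
Total loss = $258M + $208M + $131M + $465M = $1062M.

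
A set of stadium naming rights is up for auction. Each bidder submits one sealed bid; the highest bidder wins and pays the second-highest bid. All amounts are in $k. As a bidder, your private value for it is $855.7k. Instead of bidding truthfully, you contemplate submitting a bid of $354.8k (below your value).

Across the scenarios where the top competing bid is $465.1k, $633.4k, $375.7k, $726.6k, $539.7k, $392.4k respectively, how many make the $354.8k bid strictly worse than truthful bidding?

The deviation hurts exactly when the highest competing bid lies strictly between $354.8k and $855.7k — underbidding then forfeits a profitable win.
$465.1k: inside the interval → strictly worse (loss $390.6k).
$633.4k: inside the interval → strictly worse (loss $222.3k).
$375.7k: inside the interval → strictly worse (loss $480k).
$726.6k: inside the interval → strictly worse (loss $129.1k).
$539.7k: inside the interval → strictly worse (loss $316k).
$392.4k: inside the interval → strictly worse (loss $463.3k).
Count: 6.

6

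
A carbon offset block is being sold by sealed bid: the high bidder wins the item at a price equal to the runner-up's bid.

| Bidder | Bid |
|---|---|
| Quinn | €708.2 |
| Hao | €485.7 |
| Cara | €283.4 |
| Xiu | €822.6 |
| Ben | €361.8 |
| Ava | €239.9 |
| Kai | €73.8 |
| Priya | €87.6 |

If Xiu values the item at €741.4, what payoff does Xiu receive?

€33.2

Highest bid: Xiu at €822.6, so Xiu wins.
Second-highest bid: Quinn at €708.2 — that is the price the winner pays.
Xiu's payoff = value − price = €741.4 − €708.2 = €33.2.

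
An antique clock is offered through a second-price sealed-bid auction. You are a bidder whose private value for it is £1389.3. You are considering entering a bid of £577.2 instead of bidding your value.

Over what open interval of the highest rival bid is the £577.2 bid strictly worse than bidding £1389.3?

If the competing bid is below £577.2, both bids win at the same price — no difference.
If it is above £1389.3, both bids lose — no difference.
If it lies strictly between £577.2 and £1389.3, bidding your value wins at a price below your value (positive payoff) while bidding £577.2 loses (payoff 0).
So the deviation strictly hurts on the open interval (£577.2, £1389.3).
In a second-price auction your bid sets only whether you win, not what you pay, so bidding your true value is weakly dominant.

(£577.2, £1389.3)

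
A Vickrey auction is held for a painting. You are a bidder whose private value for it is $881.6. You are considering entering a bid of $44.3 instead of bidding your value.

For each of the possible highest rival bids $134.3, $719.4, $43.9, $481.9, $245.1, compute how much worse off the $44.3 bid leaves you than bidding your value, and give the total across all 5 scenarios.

The deviation costs you only when the competing bid falls strictly between $44.3 and $881.6; elsewhere both bids give the same outcome.
$134.3: truthful payoff $747.3, deviation payoff $0 → loss $747.3.
$719.4: truthful payoff $162.2, deviation payoff $0 → loss $162.2.
$43.9: outcomes coincide → loss $0.
$481.9: truthful payoff $399.7, deviation payoff $0 → loss $399.7.
$245.1: truthful payoff $636.5, deviation payoff $0 → loss $636.5.
Total loss = $747.3 + $162.2 + $399.7 + $636.5 = $1945.7.
Because the price is fixed by the runner-up's bid, deviating from your value can only change a good outcome into a bad one — never the reverse.

$1945.7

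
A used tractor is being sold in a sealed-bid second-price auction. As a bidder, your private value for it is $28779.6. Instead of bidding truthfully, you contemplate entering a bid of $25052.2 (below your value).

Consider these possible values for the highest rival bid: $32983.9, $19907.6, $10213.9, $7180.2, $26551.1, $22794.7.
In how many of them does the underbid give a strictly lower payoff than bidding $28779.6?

The deviation hurts exactly when the highest competing bid lies strictly between $25052.2 and $28779.6 — underbidding then forfeits a profitable win.
$32983.9: above both → same outcome either way.
$19907.6: below both → same outcome either way.
$10213.9: below both → same outcome either way.
$7180.2: below both → same outcome either way.
$26551.1: inside the interval → strictly worse (loss $2228.5).
$22794.7: below both → same outcome either way.
Count: 1.

1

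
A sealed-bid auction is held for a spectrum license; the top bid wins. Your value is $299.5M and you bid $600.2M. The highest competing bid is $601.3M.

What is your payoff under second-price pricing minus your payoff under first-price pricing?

Your bid $600.2M is below $601.3M, so you lose under either rule.
Payoff is $0M in both cases; difference = $0M.

$0M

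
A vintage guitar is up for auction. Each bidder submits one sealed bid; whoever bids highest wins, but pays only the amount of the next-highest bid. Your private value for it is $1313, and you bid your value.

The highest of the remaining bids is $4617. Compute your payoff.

Your bid $1313 is below the highest competing bid $4617, so you lose.
A losing bidder pays nothing and receives nothing: payoff = $0.

$0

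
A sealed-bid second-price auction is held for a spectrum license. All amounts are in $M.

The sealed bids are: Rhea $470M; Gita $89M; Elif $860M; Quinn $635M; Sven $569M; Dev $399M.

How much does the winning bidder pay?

$635M

Highest bid: Elif at $860M, so Elif wins.
Second-highest bid: Quinn at $635M — that is the price the winner pays.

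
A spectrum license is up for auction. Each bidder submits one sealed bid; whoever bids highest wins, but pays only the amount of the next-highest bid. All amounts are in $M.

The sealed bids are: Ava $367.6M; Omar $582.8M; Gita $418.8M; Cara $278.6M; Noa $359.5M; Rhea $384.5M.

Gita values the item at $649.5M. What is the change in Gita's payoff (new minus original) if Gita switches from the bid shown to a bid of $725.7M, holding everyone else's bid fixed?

$66.7M

The highest bid among the other bidders is $582.8M; Gita's bid doesn't change that.
Original bid $418.8M: Gita is not highest (top rival bid is $582.8M); payoff $0M.
Alternative bid $725.7M: Gita is highest, pays the top rival bid $582.8M; payoff $649.5M − $582.8M = $66.7M.
Change in payoff = $66.7M − ($0M) = $66.7M.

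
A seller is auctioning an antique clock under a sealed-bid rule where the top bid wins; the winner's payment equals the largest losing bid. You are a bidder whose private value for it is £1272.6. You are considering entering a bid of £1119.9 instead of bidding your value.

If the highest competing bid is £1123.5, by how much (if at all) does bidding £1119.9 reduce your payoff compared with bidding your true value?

£149.1

Bidding your value £1272.6: you win (since £1272.6 > £1123.5) and pay £1123.5. Payoff £149.1.
Bidding £1119.9: you lose. Payoff £0.
The competing bid £1123.5 lies between your shaded bid and your value, so underbidding forfeits an item you could have won at a profitable price.
Loss from deviating = £149.1 − (£0) = £149.1.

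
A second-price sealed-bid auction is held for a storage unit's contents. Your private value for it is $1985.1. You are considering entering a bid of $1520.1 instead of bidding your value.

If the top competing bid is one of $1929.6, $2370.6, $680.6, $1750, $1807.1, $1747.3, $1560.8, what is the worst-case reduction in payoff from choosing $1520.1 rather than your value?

$1929.6: truthful gives $55.5, deviation gives $0 → loss $55.5.
$2370.6: same outcome either way → loss $0.
$680.6: same outcome either way → loss $0.
$1750: truthful gives $235.1, deviation gives $0 → loss $235.1.
$1807.1: truthful gives $178, deviation gives $0 → loss $178.
$1747.3: truthful gives $237.8, deviation gives $0 → loss $237.8.
$1560.8: truthful gives $424.3, deviation gives $0 → loss $424.3.
Maximum loss: $424.3.

$424.3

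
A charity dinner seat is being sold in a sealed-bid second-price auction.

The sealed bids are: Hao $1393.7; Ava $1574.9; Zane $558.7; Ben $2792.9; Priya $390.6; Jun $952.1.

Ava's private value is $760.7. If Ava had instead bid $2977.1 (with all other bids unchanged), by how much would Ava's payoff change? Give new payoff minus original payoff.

−$2032.2

The highest bid among the other bidders is $2792.9; Ava's bid doesn't change that.
Original bid $1574.9: Ava is not highest (top rival bid is $2792.9); payoff $0.
Alternative bid $2977.1: Ava is highest, pays the top rival bid $2792.9; payoff $760.7 − $2792.9 = −$2032.2.
Change in payoff = −$2032.2 − ($0) = −$2032.2.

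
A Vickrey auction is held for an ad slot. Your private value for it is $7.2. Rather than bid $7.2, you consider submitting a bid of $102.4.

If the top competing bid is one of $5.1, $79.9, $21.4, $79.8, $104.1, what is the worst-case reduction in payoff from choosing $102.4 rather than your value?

$5.1: same outcome either way → loss $0.
$79.9: truthful gives $0, deviation gives −$72.7 → loss $72.7.
$21.4: truthful gives $0, deviation gives −$14.2 → loss $14.2.
$79.8: truthful gives $0, deviation gives −$72.6 → loss $72.6.
$104.1: same outcome either way → loss $0.
Maximum loss: $72.7.

$72.7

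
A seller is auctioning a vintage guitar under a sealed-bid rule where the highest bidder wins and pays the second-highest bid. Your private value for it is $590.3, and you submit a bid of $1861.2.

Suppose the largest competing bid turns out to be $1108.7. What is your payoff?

−$518.4

Your bid $1861.2 exceeds the highest competing bid $1108.7, so you win.
In a second-price auction the winner pays the second-highest bid, $1108.7.
Payoff = value − price = $590.3 − $1108.7 = −$518.4.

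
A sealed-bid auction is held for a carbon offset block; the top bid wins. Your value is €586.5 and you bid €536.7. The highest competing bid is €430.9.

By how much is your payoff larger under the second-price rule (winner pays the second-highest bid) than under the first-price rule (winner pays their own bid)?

€105.8

You have the highest bid, so you win under either rule.
Second-price: pay €430.9 → payoff €155.6.
First-price: pay your own bid €536.7 → payoff €49.8.
Difference = €155.6 − (€49.8) = €105.8.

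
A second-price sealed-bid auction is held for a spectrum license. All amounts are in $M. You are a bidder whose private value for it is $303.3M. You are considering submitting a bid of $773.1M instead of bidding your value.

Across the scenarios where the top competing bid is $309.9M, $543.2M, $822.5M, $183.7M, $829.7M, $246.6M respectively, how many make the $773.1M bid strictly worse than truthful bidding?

2

The deviation hurts exactly when the highest competing bid lies strictly between $303.3M and $773.1M — overbidding then wins at a price above your value.
$309.9M: inside the interval → strictly worse (loss $6.6M).
$543.2M: inside the interval → strictly worse (loss $239.9M).
$822.5M: above both → same outcome either way.
$183.7M: below both → same outcome either way.
$829.7M: above both → same outcome either way.
$246.6M: below both → same outcome either way.
Count: 2.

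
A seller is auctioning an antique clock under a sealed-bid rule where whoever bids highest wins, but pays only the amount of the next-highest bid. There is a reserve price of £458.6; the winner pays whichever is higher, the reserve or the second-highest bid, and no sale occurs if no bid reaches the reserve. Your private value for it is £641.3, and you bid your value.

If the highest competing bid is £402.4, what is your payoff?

Your bid £641.3 is the highest and exceeds the reserve.
Price = max(second-highest bid, reserve) = max(£402.4, £458.6) = £458.6.
Payoff = £641.3 − £458.6 = £182.7.

£182.7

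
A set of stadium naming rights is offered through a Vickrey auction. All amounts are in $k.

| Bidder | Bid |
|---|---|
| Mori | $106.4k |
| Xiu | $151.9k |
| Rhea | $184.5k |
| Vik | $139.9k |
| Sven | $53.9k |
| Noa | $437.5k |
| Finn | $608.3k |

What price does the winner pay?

$437.5k

Highest bid: Finn at $608.3k, so Finn wins.
Second-highest bid: Noa at $437.5k — that is the price the winner pays.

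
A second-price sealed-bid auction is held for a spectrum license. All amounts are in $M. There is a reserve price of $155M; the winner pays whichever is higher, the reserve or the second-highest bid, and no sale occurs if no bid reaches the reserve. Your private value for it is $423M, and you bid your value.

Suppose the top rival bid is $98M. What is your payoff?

Your bid $423M is the highest and exceeds the reserve.
Price = max(second-highest bid, reserve) = max($98M, $155M) = $155M.
Payoff = $423M − $155M = $268M.

$268M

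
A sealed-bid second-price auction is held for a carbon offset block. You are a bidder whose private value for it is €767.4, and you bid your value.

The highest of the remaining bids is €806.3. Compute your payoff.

Your bid €767.4 is below the highest competing bid €806.3, so you lose.
A losing bidder pays nothing and receives nothing: payoff = €0.

€0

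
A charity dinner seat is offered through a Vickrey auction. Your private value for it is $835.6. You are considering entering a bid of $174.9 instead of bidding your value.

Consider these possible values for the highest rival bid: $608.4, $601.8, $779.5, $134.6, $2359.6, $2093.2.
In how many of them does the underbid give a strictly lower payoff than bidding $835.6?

3

The deviation hurts exactly when the highest competing bid lies strictly between $174.9 and $835.6 — underbidding then forfeits a profitable win.
$608.4: inside the interval → strictly worse (loss $227.2).
$601.8: inside the interval → strictly worse (loss $233.8).
$779.5: inside the interval → strictly worse (loss $56.1).
$134.6: below both → same outcome either way.
$2359.6: above both → same outcome either way.
$2093.2: above both → same outcome either way.
Count: 3.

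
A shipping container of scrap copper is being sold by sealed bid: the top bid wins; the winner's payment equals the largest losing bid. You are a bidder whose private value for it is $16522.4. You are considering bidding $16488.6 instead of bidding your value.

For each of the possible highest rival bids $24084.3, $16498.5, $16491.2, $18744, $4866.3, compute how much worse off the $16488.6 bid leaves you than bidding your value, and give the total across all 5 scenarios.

The deviation costs you only when the competing bid falls strictly between $16488.6 and $16522.4; elsewhere both bids give the same outcome.
$24084.3: outcomes coincide → loss $0.
$16498.5: truthful payoff $23.9, deviation payoff $0 → loss $23.9.
$16491.2: truthful payoff $31.2, deviation payoff $0 → loss $31.2.
$18744: outcomes coincide → loss $0.
$4866.3: outcomes coincide → loss $0.
Total loss = $23.9 + $31.2 = $55.1.

$55.1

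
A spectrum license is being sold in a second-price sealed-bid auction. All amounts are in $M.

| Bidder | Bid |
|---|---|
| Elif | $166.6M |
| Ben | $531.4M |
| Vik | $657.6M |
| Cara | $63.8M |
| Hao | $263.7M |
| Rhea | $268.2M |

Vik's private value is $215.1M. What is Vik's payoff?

−$316.3M

Highest bid: Vik at $657.6M, so Vik wins.
Second-highest bid: Ben at $531.4M — that is the price the winner pays.
Vik's payoff = value − price = $215.1M − $531.4M = −$316.3M.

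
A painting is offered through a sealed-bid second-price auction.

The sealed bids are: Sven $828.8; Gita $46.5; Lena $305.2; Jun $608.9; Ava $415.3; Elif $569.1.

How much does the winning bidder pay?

Highest bid: Sven at $828.8, so Sven wins.
Second-highest bid: Jun at $608.9 — that is the price the winner pays.

$608.9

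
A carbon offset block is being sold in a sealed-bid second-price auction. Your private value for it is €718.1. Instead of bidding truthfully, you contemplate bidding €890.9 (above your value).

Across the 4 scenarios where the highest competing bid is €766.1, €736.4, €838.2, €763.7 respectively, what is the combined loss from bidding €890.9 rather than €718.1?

€232

The deviation costs you only when the competing bid falls strictly between €718.1 and €890.9; elsewhere both bids give the same outcome.
€766.1: truthful payoff €0, deviation payoff −€48 → loss €48.
€736.4: truthful payoff €0, deviation payoff −€18.3 → loss €18.3.
€838.2: truthful payoff €0, deviation payoff −€120.1 → loss €120.1.
€763.7: truthful payoff €0, deviation payoff −€45.6 → loss €45.6.
Total loss = €48 + €18.3 + €120.1 + €45.6 = €232.
Because the price is fixed by the runner-up's bid, deviating from your value can only change a good outcome into a bad one — never the reverse.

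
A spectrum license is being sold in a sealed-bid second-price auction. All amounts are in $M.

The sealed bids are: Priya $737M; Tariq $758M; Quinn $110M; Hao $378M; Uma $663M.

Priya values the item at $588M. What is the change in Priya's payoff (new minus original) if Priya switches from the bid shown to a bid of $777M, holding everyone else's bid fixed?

The highest bid among the other bidders is $758M; Priya's bid doesn't change that.
Original bid $737M: Priya is not highest (top rival bid is $758M); payoff $0M.
Alternative bid $777M: Priya is highest, pays the top rival bid $758M; payoff $588M − $758M = −$170M.
Change in payoff = −$170M − ($0M) = −$170M.

−$170M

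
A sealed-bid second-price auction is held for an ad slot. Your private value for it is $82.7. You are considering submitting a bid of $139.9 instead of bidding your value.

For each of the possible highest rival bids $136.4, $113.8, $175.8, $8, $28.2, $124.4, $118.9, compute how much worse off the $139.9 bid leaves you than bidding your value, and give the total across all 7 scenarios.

The deviation costs you only when the competing bid falls strictly between $82.7 and $139.9; elsewhere both bids give the same outcome.
$136.4: truthful payoff $0, deviation payoff −$53.7 → loss $53.7.
$113.8: truthful payoff $0, deviation payoff −$31.1 → loss $31.1.
$175.8: outcomes coincide → loss $0.
$8: outcomes coincide → loss $0.
$28.2: outcomes coincide → loss $0.
$124.4: truthful payoff $0, deviation payoff −$41.7 → loss $41.7.
$118.9: truthful payoff $0, deviation payoff −$36.2 → loss $36.2.
Total loss = $53.7 + $31.1 + $41.7 + $36.2 = $162.7.
Because the price is fixed by the runner-up's bid, deviating from your value can only change a good outcome into a bad one — never the reverse.

$162.7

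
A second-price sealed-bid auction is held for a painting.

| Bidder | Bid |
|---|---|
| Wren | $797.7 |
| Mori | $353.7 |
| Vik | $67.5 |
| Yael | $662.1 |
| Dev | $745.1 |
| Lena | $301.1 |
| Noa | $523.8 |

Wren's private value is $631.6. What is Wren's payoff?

Highest bid: Wren at $797.7, so Wren wins.
Second-highest bid: Dev at $745.1 — that is the price the winner pays.
Wren's payoff = value − price = $631.6 − $745.1 = −$113.5.

−$113.5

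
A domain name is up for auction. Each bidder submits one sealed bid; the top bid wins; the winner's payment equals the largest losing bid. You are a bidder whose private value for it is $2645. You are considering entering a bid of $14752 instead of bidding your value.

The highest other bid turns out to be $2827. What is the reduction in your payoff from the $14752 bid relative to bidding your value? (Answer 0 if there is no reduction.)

$182

Bidding your value $2645: you lose (since $2645 < $2827). Payoff $0.
Bidding $14752: you win and pay $2827. Payoff $2645 − $2827 = −$182.
The competing bid $2827 lies between your value and your inflated bid, so overbidding wins an item priced above your value.
Loss from deviating = $0 − (−$182) = $182.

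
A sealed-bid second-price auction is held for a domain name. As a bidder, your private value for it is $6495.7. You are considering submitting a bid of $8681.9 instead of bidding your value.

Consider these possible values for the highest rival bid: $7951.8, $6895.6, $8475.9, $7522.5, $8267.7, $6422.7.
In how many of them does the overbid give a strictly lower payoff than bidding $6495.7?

5

The deviation hurts exactly when the highest competing bid lies strictly between $6495.7 and $8681.9 — overbidding then wins at a price above your value.
$7951.8: inside the interval → strictly worse (loss $1456.1).
$6895.6: inside the interval → strictly worse (loss $399.9).
$8475.9: inside the interval → strictly worse (loss $1980.2).
$7522.5: inside the interval → strictly worse (loss $1026.8).
$8267.7: inside the interval → strictly worse (loss $1772).
$6422.7: below both → same outcome either way.
Count: 5.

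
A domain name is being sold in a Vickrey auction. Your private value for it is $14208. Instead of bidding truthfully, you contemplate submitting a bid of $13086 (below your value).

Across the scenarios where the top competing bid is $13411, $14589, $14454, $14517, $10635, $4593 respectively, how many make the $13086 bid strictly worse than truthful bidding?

The deviation hurts exactly when the highest competing bid lies strictly between $13086 and $14208 — underbidding then forfeits a profitable win.
$13411: inside the interval → strictly worse (loss $797).
$14589: above both → same outcome either way.
$14454: above both → same outcome either way.
$14517: above both → same outcome either way.
$10635: below both → same outcome either way.
$4593: below both → same outcome either way.
Count: 1.

1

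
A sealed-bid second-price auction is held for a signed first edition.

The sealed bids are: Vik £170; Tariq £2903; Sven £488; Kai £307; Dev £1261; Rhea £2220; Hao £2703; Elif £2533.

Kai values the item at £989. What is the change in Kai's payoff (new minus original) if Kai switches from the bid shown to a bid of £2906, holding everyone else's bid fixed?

The highest bid among the other bidders is £2903; Kai's bid doesn't change that.
Original bid £307: Kai is not highest (top rival bid is £2903); payoff £0.
Alternative bid £2906: Kai is highest, pays the top rival bid £2903; payoff £989 − £2903 = −£1914.
Change in payoff = −£1914 − (£0) = −£1914.

−£1914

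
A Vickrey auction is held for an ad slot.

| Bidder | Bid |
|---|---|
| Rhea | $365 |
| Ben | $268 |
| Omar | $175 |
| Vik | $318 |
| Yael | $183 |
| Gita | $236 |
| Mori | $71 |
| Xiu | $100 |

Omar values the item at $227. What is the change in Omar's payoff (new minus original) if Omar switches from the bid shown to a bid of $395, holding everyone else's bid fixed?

−$138

The highest bid among the other bidders is $365; Omar's bid doesn't change that.
Original bid $175: Omar is not highest (top rival bid is $365); payoff $0.
Alternative bid $395: Omar is highest, pays the top rival bid $365; payoff $227 − $365 = −$138.
Change in payoff = −$138 − ($0) = −$138.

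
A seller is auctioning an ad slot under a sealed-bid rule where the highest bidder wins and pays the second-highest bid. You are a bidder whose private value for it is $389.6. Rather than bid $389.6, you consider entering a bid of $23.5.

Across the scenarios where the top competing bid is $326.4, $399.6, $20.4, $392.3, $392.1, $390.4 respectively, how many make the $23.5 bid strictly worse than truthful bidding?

1

The deviation hurts exactly when the highest competing bid lies strictly between $23.5 and $389.6 — underbidding then forfeits a profitable win.
$326.4: inside the interval → strictly worse (loss $63.2).
$399.6: above both → same outcome either way.
$20.4: below both → same outcome either way.
$392.3: above both → same outcome either way.
$392.1: above both → same outcome either way.
$390.4: above both → same outcome either way.
Count: 1.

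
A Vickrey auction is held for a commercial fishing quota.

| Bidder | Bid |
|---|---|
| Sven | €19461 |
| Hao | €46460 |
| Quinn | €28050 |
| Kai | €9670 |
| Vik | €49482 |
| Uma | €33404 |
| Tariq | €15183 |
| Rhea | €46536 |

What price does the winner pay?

€46536

Highest bid: Vik at €49482, so Vik wins.
Second-highest bid: Rhea at €46536 — that is the price the winner pays.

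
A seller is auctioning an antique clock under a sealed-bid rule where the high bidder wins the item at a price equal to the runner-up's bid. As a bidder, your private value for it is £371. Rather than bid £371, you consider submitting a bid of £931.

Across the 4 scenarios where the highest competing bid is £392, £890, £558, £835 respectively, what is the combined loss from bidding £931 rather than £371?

£1191

The deviation costs you only when the competing bid falls strictly between £371 and £931; elsewhere both bids give the same outcome.
£392: truthful payoff £0, deviation payoff −£21 → loss £21.
£890: truthful payoff £0, deviation payoff −£519 → loss £519.
£558: truthful payoff £0, deviation payoff −£187 → loss £187.
£835: truthful payoff £0, deviation payoff −£464 → loss £464.
Total loss = £21 + £519 + £187 + £464 = £1191.
Truthful bidding weakly dominates here: raising your bid can only win items priced above your value, and lowering it can only forfeit items priced below.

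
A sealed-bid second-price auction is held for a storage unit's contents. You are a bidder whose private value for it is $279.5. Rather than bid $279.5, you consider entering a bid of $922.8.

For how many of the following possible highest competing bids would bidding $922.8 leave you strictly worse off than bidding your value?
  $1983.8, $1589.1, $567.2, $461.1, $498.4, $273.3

The deviation hurts exactly when the highest competing bid lies strictly between $279.5 and $922.8 — overbidding then wins at a price above your value.
$1983.8: above both → same outcome either way.
$1589.1: above both → same outcome either way.
$567.2: inside the interval → strictly worse (loss $287.7).
$461.1: inside the interval → strictly worse (loss $181.6).
$498.4: inside the interval → strictly worse (loss $218.9).
$273.3: below both → same outcome either way.
Count: 3.

3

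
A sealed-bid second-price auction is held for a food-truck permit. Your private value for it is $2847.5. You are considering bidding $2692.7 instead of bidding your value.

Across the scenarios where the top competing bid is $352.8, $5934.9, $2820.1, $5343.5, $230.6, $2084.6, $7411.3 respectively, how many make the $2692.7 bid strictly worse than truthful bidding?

The deviation hurts exactly when the highest competing bid lies strictly between $2692.7 and $2847.5 — underbidding then forfeits a profitable win.
$352.8: below both → same outcome either way.
$5934.9: above both → same outcome either way.
$2820.1: inside the interval → strictly worse (loss $27.4).
$5343.5: above both → same outcome either way.
$230.6: below both → same outcome either way.
$2084.6: below both → same outcome either way.
$7411.3: above both → same outcome either way.
Count: 1.

1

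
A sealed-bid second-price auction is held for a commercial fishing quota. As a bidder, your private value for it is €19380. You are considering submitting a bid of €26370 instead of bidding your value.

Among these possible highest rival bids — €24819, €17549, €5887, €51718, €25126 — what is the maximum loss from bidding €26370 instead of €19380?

€5746

€24819: truthful gives €0, deviation gives −€5439 → loss €5439.
€17549: same outcome either way → loss €0.
€5887: same outcome either way → loss €0.
€51718: same outcome either way → loss €0.
€25126: truthful gives €0, deviation gives −€5746 → loss €5746.
Maximum loss: €5746.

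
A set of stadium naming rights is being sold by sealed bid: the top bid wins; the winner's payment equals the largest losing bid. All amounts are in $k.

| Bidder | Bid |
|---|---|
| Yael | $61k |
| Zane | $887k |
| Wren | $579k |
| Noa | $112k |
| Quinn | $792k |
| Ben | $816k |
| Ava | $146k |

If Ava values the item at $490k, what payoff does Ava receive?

$0k

Highest bid: Zane at $887k, so Zane wins.
Second-highest bid: Ben at $816k — that is the price the winner pays.
Ava did not win, so Ava pays nothing and receives nothing: payoff $0k.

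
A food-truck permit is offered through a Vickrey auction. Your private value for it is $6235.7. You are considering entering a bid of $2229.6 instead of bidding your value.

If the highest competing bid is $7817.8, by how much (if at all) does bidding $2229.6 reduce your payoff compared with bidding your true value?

$0

Bidding your value $6235.7: you lose (since $6235.7 < $7817.8). Payoff $0.
Bidding $2229.6: you lose. Payoff $0.
Difference = $0 − $0 = $0; both bids lead to the same outcome because the competing bid is above both your value and your alternative bid.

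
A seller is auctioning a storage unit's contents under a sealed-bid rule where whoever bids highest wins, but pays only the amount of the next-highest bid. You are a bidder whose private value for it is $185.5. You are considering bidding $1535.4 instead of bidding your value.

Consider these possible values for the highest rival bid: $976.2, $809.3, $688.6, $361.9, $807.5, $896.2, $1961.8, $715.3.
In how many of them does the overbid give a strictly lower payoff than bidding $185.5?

7

The deviation hurts exactly when the highest competing bid lies strictly between $185.5 and $1535.4 — overbidding then wins at a price above your value.
$976.2: inside the interval → strictly worse (loss $790.7).
$809.3: inside the interval → strictly worse (loss $623.8).
$688.6: inside the interval → strictly worse (loss $503.1).
$361.9: inside the interval → strictly worse (loss $176.4).
$807.5: inside the interval → strictly worse (loss $622).
$896.2: inside the interval → strictly worse (loss $710.7).
$1961.8: above both → same outcome either way.
$715.3: inside the interval → strictly worse (loss $529.8).
Count: 7.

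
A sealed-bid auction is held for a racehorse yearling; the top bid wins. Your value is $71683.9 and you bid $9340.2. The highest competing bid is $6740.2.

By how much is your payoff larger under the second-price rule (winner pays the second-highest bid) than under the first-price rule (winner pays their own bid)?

$2600

You have the highest bid, so you win under either rule.
Second-price: pay $6740.2 → payoff $64943.7.
First-price: pay your own bid $9340.2 → payoff $62343.7.
Difference = $64943.7 − ($62343.7) = $2600.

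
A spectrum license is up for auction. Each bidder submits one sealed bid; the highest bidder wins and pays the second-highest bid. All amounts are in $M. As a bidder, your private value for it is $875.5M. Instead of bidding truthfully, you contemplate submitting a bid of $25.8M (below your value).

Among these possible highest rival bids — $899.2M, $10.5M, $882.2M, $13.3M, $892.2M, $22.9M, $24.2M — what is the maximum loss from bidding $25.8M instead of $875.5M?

$0M

$899.2M: same outcome either way → loss $0M.
$10.5M: same outcome either way → loss $0M.
$882.2M: same outcome either way → loss $0M.
$13.3M: same outcome either way → loss $0M.
$892.2M: same outcome either way → loss $0M.
$22.9M: same outcome either way → loss $0M.
$24.2M: same outcome either way → loss $0M.
Maximum loss: $0M.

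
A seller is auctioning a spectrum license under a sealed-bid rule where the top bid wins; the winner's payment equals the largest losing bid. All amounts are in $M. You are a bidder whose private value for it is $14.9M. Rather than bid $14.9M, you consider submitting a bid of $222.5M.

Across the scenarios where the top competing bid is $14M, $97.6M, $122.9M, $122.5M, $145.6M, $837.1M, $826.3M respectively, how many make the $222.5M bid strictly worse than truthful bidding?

The deviation hurts exactly when the highest competing bid lies strictly between $14.9M and $222.5M — overbidding then wins at a price above your value.
$14M: below both → same outcome either way.
$97.6M: inside the interval → strictly worse (loss $82.7M).
$122.9M: inside the interval → strictly worse (loss $108M).
$122.5M: inside the interval → strictly worse (loss $107.6M).
$145.6M: inside the interval → strictly worse (loss $130.7M).
$837.1M: above both → same outcome either way.
$826.3M: above both → same outcome either way.
Count: 4.

4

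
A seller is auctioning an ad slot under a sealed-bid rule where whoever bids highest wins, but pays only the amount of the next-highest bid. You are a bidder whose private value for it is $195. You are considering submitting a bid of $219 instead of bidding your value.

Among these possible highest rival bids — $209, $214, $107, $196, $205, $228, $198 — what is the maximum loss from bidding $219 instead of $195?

$209: truthful gives $0, deviation gives −$14 → loss $14.
$214: truthful gives $0, deviation gives −$19 → loss $19.
$107: same outcome either way → loss $0.
$196: truthful gives $0, deviation gives −$1 → loss $1.
$205: truthful gives $0, deviation gives −$10 → loss $10.
$228: same outcome either way → loss $0.
$198: truthful gives $0, deviation gives −$3 → loss $3.
Maximum loss: $19.

$19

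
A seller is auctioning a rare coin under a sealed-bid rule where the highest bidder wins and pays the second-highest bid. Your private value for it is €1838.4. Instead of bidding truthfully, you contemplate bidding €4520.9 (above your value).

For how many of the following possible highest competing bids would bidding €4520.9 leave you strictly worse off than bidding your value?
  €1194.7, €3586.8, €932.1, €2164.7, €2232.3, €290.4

The deviation hurts exactly when the highest competing bid lies strictly between €1838.4 and €4520.9 — overbidding then wins at a price above your value.
€1194.7: below both → same outcome either way.
€3586.8: inside the interval → strictly worse (loss €1748.4).
€932.1: below both → same outcome either way.
€2164.7: inside the interval → strictly worse (loss €326.3).
€2232.3: inside the interval → strictly worse (loss €393.9).
€290.4: below both → same outcome either way.
Count: 3.

3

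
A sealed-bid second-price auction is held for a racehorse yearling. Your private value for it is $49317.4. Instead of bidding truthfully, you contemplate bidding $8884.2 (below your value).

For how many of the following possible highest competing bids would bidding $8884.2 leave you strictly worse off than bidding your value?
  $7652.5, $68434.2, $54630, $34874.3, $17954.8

The deviation hurts exactly when the highest competing bid lies strictly between $8884.2 and $49317.4 — underbidding then forfeits a profitable win.
$7652.5: below both → same outcome either way.
$68434.2: above both → same outcome either way.
$54630: above both → same outcome either way.
$34874.3: inside the interval → strictly worse (loss $14443.1).
$17954.8: inside the interval → strictly worse (loss $31362.6).
Count: 2.

2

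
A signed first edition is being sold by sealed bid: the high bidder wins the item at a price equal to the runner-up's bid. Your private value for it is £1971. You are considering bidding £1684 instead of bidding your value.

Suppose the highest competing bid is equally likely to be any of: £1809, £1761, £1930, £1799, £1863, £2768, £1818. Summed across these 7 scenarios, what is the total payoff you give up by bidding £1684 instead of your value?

The deviation costs you only when the competing bid falls strictly between £1684 and £1971; elsewhere both bids give the same outcome.
£1809: truthful payoff £162, deviation payoff £0 → loss £162.
£1761: truthful payoff £210, deviation payoff £0 → loss £210.
£1930: truthful payoff £41, deviation payoff £0 → loss £41.
£1799: truthful payoff £172, deviation payoff £0 → loss £172.
£1863: truthful payoff £108, deviation payoff £0 → loss £108.
£2768: outcomes coincide → loss £0.
£1818: truthful payoff £153, deviation payoff £0 → loss £153.
Total loss = £162 + £210 + £41 + £172 + £108 + £153 = £846.
Because the price is fixed by the runner-up's bid, deviating from your value can only change a good outcome into a bad one — never the reverse.

£846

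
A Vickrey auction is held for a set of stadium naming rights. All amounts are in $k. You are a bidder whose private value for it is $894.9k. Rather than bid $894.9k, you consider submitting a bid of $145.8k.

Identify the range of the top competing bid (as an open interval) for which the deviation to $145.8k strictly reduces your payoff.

If the competing bid is below $145.8k, both bids win at the same price — no difference.
If it is above $894.9k, both bids lose — no difference.
If it lies strictly between $145.8k and $894.9k, bidding your value wins at a price below your value (positive payoff) while bidding $145.8k loses (payoff 0).
So the deviation strictly hurts on the open interval ($145.8k, $894.9k).

($145.8k, $894.9k)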